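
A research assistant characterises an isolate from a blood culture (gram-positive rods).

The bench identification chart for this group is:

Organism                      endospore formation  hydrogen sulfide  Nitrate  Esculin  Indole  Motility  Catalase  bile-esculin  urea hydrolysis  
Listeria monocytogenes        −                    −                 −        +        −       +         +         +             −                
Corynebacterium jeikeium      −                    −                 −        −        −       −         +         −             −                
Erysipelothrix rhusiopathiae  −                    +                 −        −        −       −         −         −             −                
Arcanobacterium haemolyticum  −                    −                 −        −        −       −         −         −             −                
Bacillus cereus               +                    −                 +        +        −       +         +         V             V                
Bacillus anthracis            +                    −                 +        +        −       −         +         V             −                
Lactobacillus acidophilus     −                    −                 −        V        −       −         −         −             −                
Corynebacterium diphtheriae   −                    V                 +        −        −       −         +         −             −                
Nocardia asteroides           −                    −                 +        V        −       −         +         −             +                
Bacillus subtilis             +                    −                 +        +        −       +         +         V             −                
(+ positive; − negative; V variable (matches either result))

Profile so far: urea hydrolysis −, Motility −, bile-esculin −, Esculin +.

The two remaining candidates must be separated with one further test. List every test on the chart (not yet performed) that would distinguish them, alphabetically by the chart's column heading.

Catalase, endospore formation, Nitrate

bile-esculin −: excludes Listeria monocytogenes — 9 left.
Esculin +: excludes Corynebacterium jeikeium, Erysipelothrix rhusiopathiae, Arcanobacterium haemolyticum, Corynebacterium diphtheriae — 5 left.
urea hydrolysis −: excludes Nocardia asteroides — 4 left.
Motility −: excludes Bacillus cereus, Bacillus subtilis — 2 left.
Two candidates remain: Bacillus anthracis and Lactobacillus acidophilus.
  endospore formation: Bacillus anthracis +, Lactobacillus acidophilus − — discriminates.
  hydrogen sulfide: − vs − — same for both, does not separate.
  Nitrate: Bacillus anthracis +, Lactobacillus acidophilus − — discriminates.
  Indole: − vs − — same for both, does not separate.
  Catalase: Bacillus anthracis +, Lactobacillus acidophilus − — discriminates.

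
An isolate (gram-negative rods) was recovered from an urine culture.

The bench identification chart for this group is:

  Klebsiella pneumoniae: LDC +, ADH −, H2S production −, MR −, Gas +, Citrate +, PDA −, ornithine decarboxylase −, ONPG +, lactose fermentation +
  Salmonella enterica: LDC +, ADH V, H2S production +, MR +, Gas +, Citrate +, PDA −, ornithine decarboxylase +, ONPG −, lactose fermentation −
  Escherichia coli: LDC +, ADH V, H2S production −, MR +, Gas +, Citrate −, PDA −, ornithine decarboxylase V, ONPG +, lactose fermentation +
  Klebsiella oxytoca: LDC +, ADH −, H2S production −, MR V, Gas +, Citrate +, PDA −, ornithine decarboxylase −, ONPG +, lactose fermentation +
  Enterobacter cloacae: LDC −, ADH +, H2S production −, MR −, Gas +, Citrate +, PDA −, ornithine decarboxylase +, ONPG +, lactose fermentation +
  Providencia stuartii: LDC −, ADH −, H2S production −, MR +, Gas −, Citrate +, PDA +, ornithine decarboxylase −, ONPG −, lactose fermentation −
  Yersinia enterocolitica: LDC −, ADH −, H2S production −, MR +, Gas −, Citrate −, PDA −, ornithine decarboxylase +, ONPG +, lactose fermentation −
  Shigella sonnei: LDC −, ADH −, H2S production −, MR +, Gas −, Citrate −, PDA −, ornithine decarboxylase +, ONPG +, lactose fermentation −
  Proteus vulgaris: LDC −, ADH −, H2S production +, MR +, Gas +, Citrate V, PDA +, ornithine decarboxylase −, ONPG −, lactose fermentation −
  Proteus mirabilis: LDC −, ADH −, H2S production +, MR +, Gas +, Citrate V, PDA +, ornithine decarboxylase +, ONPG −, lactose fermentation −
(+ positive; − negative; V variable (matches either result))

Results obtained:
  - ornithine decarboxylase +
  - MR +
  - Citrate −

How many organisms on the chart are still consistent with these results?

4

Citrate −: excludes 5 organisms — 5 left.
ornithine decarboxylase +: excludes Proteus vulgaris — 4 left.
MR +: all 4 remaining candidates are consistent.
Still consistent: Escherichia coli, Proteus mirabilis, Shigella sonnei, Yersinia enterocolitica.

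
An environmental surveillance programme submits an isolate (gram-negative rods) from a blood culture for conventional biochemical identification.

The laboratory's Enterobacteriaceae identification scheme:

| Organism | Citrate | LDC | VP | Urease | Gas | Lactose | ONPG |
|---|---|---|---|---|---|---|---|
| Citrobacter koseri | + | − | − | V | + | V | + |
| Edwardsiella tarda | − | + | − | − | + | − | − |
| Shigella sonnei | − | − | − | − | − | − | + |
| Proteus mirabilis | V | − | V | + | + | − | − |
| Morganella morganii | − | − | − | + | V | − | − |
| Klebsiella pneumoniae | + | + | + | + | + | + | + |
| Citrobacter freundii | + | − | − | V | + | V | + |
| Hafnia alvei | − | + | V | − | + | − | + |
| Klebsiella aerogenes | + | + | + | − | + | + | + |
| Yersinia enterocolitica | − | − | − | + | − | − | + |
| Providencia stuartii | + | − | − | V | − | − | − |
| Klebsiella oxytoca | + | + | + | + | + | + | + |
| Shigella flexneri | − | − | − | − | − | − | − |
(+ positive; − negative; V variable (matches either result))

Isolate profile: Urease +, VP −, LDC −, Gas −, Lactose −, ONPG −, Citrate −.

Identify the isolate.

Citrate −: excludes 6 organisms — 7 left.
Lactose −: all 7 remaining candidates are consistent.
ONPG −: excludes Shigella sonnei, Hafnia alvei, Yersinia enterocolitica — 4 left.
Gas −: excludes Edwardsiella tarda, Proteus mirabilis — 2 left.
VP −: all 2 remaining candidates are consistent.
LDC −: all 2 remaining candidates are consistent.
Urease +: excludes Shigella flexneri — 1 left.

Morganella morganii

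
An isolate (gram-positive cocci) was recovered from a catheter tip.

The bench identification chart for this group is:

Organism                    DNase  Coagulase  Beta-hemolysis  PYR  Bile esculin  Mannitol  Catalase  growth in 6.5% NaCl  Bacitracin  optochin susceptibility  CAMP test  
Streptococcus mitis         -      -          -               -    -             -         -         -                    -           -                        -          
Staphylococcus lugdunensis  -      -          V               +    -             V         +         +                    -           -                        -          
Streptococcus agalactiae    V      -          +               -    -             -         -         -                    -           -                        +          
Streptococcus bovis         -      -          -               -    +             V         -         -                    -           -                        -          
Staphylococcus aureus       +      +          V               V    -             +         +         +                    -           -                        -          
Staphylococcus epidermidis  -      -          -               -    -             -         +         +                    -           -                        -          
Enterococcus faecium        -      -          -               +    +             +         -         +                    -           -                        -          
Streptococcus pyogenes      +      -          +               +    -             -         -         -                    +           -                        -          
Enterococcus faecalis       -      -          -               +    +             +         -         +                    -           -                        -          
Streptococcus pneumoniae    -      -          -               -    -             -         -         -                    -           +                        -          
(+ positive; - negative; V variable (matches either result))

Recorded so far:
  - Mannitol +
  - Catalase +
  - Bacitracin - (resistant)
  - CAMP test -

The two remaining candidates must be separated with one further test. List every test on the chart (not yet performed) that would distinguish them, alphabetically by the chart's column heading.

Catalase +: excludes 7 organisms — 3 left.
CAMP test -: all 3 remaining candidates are consistent.
Bacitracin -: all 3 remaining candidates are consistent.
Mannitol +: excludes Staphylococcus epidermidis — 2 left.
Two candidates remain: Staphylococcus aureus and Staphylococcus lugdunensis.
  DNase: Staphylococcus aureus +, Staphylococcus lugdunensis - — discriminates.
  Coagulase: Staphylococcus aureus +, Staphylococcus lugdunensis - — discriminates.
  Beta-hemolysis: V vs V — variable for at least one, does not separate.
  PYR: V vs + — variable for at least one, does not separate.
  Bile esculin: - vs - — same for both, does not separate.
  growth in 6.5% NaCl: + vs + — same for both, does not separate.
  optochin susceptibility: - vs - — same for both, does not separate.

Coagulase, DNase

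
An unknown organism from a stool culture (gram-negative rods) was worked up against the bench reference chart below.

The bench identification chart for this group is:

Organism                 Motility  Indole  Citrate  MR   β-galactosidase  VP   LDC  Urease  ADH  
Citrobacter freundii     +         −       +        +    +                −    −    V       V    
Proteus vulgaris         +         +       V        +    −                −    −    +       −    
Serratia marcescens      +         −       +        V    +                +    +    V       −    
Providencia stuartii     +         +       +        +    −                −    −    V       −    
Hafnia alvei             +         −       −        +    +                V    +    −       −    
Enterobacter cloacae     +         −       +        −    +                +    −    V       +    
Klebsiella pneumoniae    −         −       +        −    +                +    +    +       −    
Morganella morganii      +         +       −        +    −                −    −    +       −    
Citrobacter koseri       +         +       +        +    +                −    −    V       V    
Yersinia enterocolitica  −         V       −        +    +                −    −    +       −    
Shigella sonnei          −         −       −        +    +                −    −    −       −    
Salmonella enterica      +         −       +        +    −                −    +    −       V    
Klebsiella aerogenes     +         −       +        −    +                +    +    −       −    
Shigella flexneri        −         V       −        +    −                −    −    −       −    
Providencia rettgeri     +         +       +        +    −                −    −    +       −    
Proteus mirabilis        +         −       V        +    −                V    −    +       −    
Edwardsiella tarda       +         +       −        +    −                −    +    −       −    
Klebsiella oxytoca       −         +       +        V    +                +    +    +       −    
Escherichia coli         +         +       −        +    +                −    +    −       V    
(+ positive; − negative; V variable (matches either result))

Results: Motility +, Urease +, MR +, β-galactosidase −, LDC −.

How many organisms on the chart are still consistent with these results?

LDC −: excludes 8 organisms — 11 left.
Urease +: excludes Shigella sonnei, Shigella flexneri — 9 left.
MR +: excludes Enterobacter cloacae — 8 left.
Motility +: excludes Yersinia enterocolitica — 7 left.
β-galactosidase −: excludes Citrobacter freundii, Citrobacter koseri — 5 left.
Still consistent: Morganella morganii, Proteus mirabilis, Proteus vulgaris, Providencia rettgeri, Providencia stuartii.

5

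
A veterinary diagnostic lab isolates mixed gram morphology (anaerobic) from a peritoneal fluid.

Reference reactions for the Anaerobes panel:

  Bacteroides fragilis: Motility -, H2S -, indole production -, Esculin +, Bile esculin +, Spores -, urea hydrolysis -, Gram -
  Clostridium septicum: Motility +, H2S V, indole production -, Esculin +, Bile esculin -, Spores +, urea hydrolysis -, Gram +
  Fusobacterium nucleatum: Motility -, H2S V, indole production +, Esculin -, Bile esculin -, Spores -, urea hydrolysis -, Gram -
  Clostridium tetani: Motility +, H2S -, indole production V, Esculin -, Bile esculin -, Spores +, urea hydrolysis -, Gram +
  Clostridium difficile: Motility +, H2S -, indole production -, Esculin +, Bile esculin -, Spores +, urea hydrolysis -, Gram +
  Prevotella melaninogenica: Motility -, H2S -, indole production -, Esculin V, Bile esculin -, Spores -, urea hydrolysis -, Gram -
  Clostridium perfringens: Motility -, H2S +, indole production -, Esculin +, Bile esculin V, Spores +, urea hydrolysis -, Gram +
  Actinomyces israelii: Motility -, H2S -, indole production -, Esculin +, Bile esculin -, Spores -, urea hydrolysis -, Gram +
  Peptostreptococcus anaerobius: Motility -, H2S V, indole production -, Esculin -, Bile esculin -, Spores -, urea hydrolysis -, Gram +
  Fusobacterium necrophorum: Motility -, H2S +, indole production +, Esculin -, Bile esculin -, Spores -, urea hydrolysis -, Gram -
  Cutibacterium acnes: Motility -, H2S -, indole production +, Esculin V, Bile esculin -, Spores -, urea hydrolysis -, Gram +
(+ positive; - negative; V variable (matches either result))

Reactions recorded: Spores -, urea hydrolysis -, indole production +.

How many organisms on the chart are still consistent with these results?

3

urea hydrolysis -: all 11 remaining candidates are consistent.
indole production +: excludes 7 organisms — 4 left.
Spores -: excludes Clostridium tetani — 3 left.
Still consistent: Cutibacterium acnes, Fusobacterium necrophorum, Fusobacterium nucleatum.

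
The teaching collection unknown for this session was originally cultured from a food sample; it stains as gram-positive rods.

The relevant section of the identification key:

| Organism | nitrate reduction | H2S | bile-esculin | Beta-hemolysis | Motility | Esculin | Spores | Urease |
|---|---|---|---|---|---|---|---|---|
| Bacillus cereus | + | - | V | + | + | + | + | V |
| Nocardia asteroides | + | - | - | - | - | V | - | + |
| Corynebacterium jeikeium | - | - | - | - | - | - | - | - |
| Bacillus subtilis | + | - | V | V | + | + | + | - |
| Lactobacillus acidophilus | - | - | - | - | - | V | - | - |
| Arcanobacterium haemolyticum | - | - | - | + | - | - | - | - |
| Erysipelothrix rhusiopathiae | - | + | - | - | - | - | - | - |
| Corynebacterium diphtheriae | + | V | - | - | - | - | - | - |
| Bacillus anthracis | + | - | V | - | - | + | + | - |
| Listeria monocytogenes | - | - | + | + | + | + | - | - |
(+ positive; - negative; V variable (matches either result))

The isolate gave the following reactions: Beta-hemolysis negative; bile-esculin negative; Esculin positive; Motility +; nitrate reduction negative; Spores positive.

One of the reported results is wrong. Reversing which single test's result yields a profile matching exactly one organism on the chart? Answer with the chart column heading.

nitrate reduction

As reported, no row in the chart matches all 6 reactions.
Reversing Motility → still no organism matches.
Reversing Beta-hemolysis → still no organism matches.
Reversing Esculin → still no organism matches.
Reversing bile-esculin → still no organism matches.
Reversing Spores → still no organism matches.
Reversing nitrate reduction (to +) → unique match: Bacillus subtilis.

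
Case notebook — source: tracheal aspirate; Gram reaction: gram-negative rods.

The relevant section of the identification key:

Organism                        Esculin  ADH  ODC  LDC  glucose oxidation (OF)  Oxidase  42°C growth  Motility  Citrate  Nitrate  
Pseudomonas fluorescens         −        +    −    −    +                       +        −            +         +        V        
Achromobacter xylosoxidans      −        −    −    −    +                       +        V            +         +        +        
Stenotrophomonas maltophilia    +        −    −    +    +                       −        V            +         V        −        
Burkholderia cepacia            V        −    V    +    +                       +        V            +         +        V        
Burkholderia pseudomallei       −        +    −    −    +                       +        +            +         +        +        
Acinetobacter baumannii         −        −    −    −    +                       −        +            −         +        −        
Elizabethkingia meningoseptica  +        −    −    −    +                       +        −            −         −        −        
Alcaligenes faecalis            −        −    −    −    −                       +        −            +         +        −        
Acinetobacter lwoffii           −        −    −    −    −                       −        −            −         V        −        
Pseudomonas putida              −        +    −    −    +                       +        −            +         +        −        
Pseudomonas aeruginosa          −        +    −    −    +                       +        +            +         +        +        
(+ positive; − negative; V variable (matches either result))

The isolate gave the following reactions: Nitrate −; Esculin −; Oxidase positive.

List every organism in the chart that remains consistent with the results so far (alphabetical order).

Alcaligenes faecalis, Burkholderia cepacia, Pseudomonas fluorescens, Pseudomonas putida

Oxidase +: excludes Stenotrophomonas maltophilia, Acinetobacter baumannii, Acinetobacter lwoffii — 8 left.
Esculin −: excludes Elizabethkingia meningoseptica — 7 left.
Nitrate −: excludes Achromobacter xylosoxidans, Burkholderia pseudomallei, Pseudomonas aeruginosa — 4 left.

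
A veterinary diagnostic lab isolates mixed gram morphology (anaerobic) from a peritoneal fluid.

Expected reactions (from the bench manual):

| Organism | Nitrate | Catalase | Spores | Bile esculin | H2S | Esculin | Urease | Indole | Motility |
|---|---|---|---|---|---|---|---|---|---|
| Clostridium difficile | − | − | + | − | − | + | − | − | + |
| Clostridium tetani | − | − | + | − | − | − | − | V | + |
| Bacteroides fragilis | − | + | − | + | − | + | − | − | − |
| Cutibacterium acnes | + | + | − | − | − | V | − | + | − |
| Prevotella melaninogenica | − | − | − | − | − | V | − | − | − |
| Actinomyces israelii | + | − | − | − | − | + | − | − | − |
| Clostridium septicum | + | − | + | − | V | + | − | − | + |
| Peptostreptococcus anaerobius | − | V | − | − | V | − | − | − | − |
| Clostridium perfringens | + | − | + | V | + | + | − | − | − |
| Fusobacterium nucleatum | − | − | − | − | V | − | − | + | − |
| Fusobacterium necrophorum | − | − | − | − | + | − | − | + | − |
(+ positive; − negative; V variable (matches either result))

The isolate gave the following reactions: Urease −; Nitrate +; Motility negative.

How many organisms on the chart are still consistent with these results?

3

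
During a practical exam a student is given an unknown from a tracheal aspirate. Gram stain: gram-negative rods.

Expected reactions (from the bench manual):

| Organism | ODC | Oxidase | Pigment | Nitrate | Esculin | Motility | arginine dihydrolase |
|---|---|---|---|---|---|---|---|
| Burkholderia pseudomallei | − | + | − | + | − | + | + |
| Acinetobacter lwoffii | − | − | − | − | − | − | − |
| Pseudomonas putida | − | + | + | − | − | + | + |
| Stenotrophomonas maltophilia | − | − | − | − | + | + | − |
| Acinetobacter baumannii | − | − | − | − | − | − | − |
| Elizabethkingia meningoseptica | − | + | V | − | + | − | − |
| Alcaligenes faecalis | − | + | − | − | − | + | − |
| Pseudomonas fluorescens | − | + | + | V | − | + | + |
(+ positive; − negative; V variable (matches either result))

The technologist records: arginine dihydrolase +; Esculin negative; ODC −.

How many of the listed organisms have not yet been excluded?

arginine dihydrolase +: excludes 5 organisms — 3 left.
ODC −: all 3 remaining candidates are consistent.
Esculin −: all 3 remaining candidates are consistent.
Still consistent: Burkholderia pseudomallei, Pseudomonas fluorescens, Pseudomonas putida.

3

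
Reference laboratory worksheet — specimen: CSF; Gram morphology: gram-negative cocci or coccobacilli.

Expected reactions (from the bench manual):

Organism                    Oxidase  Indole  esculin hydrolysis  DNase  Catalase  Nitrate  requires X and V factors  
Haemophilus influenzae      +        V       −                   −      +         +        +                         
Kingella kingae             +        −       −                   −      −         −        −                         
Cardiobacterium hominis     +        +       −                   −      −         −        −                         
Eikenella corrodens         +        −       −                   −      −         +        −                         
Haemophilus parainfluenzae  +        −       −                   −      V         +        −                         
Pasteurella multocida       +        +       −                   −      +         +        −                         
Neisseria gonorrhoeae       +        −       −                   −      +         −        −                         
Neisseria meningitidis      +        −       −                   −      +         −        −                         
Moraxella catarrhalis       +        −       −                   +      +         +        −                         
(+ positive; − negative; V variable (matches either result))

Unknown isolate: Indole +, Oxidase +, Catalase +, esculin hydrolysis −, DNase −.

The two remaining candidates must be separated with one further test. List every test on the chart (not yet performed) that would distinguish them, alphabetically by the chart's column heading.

esculin hydrolysis −: all 9 remaining candidates are consistent.
DNase −: excludes Moraxella catarrhalis — 8 left.
Oxidase +: all 8 remaining candidates are consistent.
Indole +: excludes 5 organisms — 3 left.
Catalase +: excludes Cardiobacterium hominis — 2 left.
Two candidates remain: Haemophilus influenzae and Pasteurella multocida.
  Nitrate: + vs + — same for both, does not separate.
  requires X and V factors: Haemophilus influenzae +, Pasteurella multocida − — discriminates.

requires X and V factors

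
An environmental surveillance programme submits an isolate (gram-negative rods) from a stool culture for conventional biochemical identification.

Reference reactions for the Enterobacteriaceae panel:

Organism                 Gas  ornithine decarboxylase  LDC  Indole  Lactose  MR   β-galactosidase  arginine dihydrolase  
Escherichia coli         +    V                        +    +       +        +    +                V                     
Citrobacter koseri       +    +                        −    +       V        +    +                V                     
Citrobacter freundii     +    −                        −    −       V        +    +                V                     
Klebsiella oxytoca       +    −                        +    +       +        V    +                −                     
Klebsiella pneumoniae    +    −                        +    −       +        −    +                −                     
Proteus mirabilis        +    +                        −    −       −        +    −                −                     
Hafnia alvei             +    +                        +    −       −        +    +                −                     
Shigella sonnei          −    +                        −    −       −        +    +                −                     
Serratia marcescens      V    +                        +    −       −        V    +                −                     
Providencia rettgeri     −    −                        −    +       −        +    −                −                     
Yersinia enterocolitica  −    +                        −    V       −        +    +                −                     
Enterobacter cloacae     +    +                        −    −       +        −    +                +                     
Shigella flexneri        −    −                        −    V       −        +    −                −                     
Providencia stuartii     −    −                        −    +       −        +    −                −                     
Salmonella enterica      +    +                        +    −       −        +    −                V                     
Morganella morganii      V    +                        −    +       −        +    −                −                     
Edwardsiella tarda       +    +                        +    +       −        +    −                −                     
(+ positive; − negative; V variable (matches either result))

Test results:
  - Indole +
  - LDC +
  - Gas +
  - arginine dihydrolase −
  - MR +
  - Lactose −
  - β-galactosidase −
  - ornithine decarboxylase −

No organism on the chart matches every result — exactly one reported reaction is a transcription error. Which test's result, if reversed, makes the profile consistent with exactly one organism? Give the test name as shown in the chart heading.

As reported, no row in the chart matches all 8 reactions.
Reversing Gas → still no organism matches.
Reversing Lactose → still no organism matches.
Reversing MR → still no organism matches.
Reversing arginine dihydrolase → still no organism matches.
Reversing Indole → still no organism matches.
Reversing LDC → still no organism matches.
Reversing β-galactosidase → still no organism matches.
Reversing ornithine decarboxylase (to +) → unique match: Edwardsiella tarda.

ornithine decarboxylase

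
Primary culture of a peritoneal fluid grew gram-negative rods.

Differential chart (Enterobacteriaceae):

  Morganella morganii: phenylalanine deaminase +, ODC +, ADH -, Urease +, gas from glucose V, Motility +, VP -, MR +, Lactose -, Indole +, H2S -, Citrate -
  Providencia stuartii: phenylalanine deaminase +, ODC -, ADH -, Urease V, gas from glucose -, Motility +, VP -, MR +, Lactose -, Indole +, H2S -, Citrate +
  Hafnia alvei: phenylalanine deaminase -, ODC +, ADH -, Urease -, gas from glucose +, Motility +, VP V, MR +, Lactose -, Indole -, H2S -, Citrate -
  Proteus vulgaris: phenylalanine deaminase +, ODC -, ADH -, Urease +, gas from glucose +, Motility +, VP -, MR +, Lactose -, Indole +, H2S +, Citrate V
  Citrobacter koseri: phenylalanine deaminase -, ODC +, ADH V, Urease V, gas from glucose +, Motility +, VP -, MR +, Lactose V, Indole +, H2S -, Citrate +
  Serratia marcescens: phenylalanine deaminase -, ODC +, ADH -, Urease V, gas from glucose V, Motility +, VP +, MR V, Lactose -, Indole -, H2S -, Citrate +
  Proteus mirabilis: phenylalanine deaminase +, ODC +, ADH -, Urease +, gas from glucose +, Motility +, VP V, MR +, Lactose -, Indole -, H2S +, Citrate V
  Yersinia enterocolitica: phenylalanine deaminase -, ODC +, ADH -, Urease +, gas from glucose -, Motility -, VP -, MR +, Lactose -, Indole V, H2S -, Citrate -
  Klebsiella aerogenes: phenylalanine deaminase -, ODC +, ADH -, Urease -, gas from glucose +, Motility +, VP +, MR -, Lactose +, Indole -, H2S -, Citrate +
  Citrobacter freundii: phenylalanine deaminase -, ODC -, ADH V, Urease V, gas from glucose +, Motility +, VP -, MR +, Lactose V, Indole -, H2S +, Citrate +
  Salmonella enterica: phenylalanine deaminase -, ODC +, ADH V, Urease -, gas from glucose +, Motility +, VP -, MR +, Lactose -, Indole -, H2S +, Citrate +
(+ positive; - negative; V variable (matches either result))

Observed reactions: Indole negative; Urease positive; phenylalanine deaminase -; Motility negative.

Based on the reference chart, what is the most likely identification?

Yersinia enterocolitica

Motility -: excludes 10 organisms — 1 left.
Indole -: the one remaining candidate is consistent.
Urease +: the one remaining candidate is consistent.
phenylalanine deaminase -: the one remaining candidate is consistent.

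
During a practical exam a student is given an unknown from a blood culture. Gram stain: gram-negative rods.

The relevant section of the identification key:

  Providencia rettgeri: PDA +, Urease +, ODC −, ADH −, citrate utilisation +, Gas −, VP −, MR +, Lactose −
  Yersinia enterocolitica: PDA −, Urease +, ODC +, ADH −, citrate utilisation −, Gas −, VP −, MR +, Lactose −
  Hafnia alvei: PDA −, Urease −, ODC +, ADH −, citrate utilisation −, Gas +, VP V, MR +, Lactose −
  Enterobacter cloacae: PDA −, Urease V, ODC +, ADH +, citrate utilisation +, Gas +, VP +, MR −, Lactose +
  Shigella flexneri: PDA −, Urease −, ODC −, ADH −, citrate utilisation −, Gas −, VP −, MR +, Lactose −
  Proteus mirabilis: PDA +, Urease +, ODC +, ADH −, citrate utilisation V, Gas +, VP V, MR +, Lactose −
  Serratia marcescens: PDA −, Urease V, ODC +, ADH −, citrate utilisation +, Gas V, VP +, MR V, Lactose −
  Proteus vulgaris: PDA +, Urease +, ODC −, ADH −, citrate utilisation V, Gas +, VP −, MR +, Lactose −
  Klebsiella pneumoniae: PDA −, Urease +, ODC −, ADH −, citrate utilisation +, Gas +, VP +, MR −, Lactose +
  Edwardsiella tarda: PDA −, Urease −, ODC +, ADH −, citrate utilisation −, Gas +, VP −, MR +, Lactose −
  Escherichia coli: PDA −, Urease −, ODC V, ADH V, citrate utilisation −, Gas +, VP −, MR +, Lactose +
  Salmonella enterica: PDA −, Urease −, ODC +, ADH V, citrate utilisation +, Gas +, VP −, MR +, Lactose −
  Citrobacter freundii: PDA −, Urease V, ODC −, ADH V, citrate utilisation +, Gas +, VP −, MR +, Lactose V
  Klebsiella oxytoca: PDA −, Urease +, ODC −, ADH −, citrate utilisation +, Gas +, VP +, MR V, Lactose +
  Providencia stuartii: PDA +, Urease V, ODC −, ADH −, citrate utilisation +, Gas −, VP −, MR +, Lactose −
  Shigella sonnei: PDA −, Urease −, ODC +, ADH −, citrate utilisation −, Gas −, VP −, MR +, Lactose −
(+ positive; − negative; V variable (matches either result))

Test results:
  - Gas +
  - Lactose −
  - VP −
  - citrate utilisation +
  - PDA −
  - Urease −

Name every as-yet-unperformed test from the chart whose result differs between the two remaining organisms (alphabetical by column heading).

ODC

Urease −: excludes 6 organisms — 10 left.
Gas +: excludes Shigella flexneri, Providencia stuartii, Shigella sonnei — 7 left.
PDA −: all 7 remaining candidates are consistent.
citrate utilisation +: excludes Hafnia alvei, Edwardsiella tarda, Escherichia coli — 4 left.
Lactose −: excludes Enterobacter cloacae — 3 left.
VP −: excludes Serratia marcescens — 2 left.
Two candidates remain: Citrobacter freundii and Salmonella enterica.
  ODC: Citrobacter freundii −, Salmonella enterica + — discriminates.
  ADH: V vs V — variable for at least one, does not separate.
  MR: + vs + — same for both, does not separate.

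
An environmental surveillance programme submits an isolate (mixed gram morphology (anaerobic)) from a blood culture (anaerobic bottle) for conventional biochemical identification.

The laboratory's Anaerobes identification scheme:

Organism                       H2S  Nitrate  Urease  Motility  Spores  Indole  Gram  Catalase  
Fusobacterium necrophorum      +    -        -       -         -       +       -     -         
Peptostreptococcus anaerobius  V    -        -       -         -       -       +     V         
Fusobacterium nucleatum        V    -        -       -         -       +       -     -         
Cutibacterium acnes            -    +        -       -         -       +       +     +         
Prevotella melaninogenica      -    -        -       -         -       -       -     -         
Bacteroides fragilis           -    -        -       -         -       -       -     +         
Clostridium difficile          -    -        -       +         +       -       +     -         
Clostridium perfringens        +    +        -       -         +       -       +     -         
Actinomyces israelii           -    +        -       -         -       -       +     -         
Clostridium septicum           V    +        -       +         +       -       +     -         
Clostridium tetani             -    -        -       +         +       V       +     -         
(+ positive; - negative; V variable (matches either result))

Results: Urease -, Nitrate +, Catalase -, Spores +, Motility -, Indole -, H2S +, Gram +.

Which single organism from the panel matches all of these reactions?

Clostridium perfringens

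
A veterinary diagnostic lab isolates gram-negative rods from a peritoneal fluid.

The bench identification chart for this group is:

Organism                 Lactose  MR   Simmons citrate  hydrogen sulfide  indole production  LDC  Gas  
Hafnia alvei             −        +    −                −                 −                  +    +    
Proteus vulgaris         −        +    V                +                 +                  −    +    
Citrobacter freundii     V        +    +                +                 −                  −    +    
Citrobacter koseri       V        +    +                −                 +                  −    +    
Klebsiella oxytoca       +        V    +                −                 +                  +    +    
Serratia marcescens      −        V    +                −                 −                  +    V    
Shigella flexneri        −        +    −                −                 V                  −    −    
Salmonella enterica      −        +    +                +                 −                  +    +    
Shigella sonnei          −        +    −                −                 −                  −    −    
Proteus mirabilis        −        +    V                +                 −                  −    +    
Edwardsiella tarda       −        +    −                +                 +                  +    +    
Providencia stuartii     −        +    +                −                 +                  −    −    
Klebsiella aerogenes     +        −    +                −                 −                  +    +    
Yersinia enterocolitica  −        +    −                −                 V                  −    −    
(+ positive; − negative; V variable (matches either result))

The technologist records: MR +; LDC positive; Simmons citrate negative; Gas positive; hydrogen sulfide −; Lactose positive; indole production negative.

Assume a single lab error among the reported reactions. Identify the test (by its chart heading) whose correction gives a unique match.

As reported, no row in the chart matches all 7 reactions.
Reversing hydrogen sulfide → still no organism matches.
Reversing Simmons citrate → still no organism matches.
Reversing MR → still no organism matches.
Reversing Gas → still no organism matches.
Reversing LDC → still no organism matches.
Reversing indole production → still no organism matches.
Reversing Lactose (to −) → unique match: Hafnia alvei.

Lactose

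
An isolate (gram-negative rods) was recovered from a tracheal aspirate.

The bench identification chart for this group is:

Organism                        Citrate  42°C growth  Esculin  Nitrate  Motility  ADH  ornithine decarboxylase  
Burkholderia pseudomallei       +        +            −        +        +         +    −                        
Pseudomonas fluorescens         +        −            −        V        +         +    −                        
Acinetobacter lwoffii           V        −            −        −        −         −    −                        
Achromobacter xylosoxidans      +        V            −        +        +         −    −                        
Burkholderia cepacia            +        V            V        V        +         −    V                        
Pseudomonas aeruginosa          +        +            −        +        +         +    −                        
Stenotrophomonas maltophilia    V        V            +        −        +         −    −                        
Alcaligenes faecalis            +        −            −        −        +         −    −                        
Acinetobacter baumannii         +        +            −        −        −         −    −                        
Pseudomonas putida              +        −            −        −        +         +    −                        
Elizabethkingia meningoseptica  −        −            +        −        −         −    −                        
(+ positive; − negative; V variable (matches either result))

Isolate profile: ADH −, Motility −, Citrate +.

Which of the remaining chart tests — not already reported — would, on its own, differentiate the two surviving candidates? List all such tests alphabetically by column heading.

42°C growth

ADH −: excludes Burkholderia pseudomallei, Pseudomonas fluorescens, Pseudomonas aeruginosa, Pseudomonas putida — 7 left.
Citrate +: excludes Elizabethkingia meningoseptica — 6 left.
Motility −: excludes Achromobacter xylosoxidans, Burkholderia cepacia, Stenotrophomonas maltophilia, Alcaligenes faecalis — 2 left.
Two candidates remain: Acinetobacter baumannii and Acinetobacter lwoffii.
  42°C growth: Acinetobacter baumannii +, Acinetobacter lwoffii − — discriminates.
  Esculin: − vs − — same for both, does not separate.
  Nitrate: − vs − — same for both, does not separate.
  ornithine decarboxylase: − vs − — same for both, does not separate.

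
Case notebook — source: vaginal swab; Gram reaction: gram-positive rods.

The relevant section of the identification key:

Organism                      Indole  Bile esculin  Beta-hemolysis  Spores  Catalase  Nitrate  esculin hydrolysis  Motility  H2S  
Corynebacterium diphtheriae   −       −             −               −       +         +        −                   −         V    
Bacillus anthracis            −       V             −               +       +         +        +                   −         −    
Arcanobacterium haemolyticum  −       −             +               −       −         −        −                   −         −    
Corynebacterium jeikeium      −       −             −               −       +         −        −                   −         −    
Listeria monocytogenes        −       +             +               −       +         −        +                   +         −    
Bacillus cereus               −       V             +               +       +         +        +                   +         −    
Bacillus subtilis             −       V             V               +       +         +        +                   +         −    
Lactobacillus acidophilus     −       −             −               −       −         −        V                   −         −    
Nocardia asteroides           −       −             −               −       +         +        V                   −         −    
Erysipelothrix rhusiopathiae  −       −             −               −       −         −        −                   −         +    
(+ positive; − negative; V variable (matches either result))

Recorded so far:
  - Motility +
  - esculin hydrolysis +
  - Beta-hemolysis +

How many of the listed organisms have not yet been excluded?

Beta-hemolysis +: excludes 6 organisms — 4 left.
Motility +: excludes Arcanobacterium haemolyticum — 3 left.
esculin hydrolysis +: all 3 remaining candidates are consistent.
Still consistent: Bacillus cereus, Bacillus subtilis, Listeria monocytogenes.

3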